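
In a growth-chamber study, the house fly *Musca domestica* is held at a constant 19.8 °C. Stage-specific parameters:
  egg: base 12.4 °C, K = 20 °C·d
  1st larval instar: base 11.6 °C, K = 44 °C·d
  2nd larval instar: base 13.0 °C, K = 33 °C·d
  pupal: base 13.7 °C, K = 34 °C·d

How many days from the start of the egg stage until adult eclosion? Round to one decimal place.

18.5 days

egg: 20 / (19.8 − 12.4) = 20 / 7.4 = 2.703 d.
1st larval instar: 44 / (19.8 − 11.6) = 44 / 8.2 = 5.366 d.
2nd larval instar: 33 / (19.8 − 13.0) = 33 / 6.8 = 4.853 d.
pupal: 34 / (19.8 − 13.7) = 34 / 6.1 = 5.574 d.
Sum = 18.495 ≈ 18.5 days.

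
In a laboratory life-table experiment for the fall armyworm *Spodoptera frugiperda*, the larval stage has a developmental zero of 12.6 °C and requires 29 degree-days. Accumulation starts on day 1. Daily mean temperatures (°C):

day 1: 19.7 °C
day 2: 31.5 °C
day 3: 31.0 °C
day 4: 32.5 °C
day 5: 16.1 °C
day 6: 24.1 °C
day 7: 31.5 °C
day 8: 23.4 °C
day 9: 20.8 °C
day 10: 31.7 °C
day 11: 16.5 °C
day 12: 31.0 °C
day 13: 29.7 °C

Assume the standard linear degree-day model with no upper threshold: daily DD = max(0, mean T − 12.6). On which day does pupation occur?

Daily DD above 12.6 °C: 7.1, 18.9, 18.4, 19.9, 3.5, 11.5, 18.9, 10.8, 8.2, 19.1, 3.9, 18.4, 17.1.
Cumulative: 7.1, 26.0, 44.4, 64.3, 67.8, 79.3, 98.2, 109.0, 117.2, 136.3, 140.2, 158.6, 175.7.
The total first reaches 29 DD on day 3.

day 3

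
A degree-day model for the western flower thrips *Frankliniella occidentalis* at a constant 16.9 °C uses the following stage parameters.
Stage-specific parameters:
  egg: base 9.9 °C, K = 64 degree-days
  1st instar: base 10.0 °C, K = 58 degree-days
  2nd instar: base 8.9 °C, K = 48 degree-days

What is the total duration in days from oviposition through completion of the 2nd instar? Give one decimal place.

egg: 64 / (16.9 − 9.9) = 64 / 7.0 = 9.143 d.
1st instar: 58 / (16.9 − 10.0) = 58 / 6.9 = 8.406 d.
2nd instar: 48 / (16.9 − 8.9) = 48 / 8.0 = 6.000 d.
Sum = 23.549 ≈ 23.5 days.

23.5 days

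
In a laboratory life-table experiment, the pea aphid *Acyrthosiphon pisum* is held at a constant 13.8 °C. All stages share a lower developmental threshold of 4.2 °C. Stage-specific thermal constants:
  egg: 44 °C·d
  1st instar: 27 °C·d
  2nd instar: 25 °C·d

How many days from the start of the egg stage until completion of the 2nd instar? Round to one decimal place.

Daily accumulation at 13.8 °C = 13.8 − 4.2 = 9.6 DD/day.
Total K = 44 + 27 + 25 = 96 DD.
Total duration = 96 / 9.6 = 10.000 ≈ 10.0 days.

10.0 days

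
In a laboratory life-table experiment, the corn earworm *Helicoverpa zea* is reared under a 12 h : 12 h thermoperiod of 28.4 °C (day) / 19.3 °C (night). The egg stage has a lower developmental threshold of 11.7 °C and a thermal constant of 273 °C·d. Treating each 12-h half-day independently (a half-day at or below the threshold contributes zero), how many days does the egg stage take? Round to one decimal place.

22.5 days

Day half: max(0, 28.4 − 11.7) × 0.5 = 16.7 × 0.5 = 8.35 DD.
Night half: max(0, 19.3 − 11.7) × 0.5 = 7.6 × 0.5 = 3.80 DD.
Per 24 h: 12.15 DD/day.
Duration = 273 / 12.15 = 22.469 ≈ 22.5 days.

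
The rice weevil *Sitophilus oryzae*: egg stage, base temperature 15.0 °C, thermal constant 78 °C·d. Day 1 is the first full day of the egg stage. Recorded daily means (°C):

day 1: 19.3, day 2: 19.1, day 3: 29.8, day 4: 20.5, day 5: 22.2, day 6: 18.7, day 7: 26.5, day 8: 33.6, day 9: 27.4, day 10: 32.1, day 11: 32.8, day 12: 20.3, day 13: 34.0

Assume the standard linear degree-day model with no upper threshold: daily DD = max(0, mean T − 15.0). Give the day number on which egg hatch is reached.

Daily DD above 15.0 °C: 4.3, 4.1, 14.8, 5.5, 7.2, 3.7, 11.5, 18.6, 12.4, 17.1, 17.8, 5.3, 19.0.
Cumulative: 4.3, 8.4, 23.2, 28.7, 35.9, 39.6, 51.1, 69.7, 82.1, 99.2, 117.0, 122.3, 141.3.
The total first reaches 78 DD on day 9.

day 9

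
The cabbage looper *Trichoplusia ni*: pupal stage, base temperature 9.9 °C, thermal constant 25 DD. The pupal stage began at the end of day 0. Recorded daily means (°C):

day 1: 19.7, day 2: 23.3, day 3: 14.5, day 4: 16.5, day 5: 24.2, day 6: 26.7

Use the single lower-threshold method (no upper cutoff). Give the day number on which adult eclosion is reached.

Daily DD above 9.9 °C: 9.8, 13.4, 4.6, 6.6, 14.3, 16.8.
Cumulative: 9.8, 23.2, 27.8, 34.4, 48.7, 65.5.
The total first reaches 25 DD on day 3.

day 3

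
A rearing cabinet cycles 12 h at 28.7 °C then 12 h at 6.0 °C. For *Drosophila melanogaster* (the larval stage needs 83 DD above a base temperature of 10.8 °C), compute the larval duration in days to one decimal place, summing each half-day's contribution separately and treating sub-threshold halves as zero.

9.3 days

Day half: max(0, 28.7 − 10.8) × 0.5 = 17.9 × 0.5 = 8.95 DD.
Night half: max(0, 6.0 − 10.8) × 0.5 = 0.0 × 0.5 = 0.00 DD.
Per 24 h: 8.95 DD/day.
Duration = 83 / 8.95 = 9.274 ≈ 9.3 days.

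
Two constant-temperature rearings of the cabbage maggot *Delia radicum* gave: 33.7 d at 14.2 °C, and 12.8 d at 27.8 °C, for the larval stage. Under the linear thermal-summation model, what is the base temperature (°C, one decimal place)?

5.9 °C

Linear rate model ⇒ the product D·(T − T_b) is constant across temperatures.
33.7·(14.2 − T_b) = 12.8·(27.8 − T_b)
T_b = (33.7·14.2 − 12.8·27.8) / (33.7 − 12.8) = 122.70 / 20.9 = 5.871 °C ≈ 5.9 °C.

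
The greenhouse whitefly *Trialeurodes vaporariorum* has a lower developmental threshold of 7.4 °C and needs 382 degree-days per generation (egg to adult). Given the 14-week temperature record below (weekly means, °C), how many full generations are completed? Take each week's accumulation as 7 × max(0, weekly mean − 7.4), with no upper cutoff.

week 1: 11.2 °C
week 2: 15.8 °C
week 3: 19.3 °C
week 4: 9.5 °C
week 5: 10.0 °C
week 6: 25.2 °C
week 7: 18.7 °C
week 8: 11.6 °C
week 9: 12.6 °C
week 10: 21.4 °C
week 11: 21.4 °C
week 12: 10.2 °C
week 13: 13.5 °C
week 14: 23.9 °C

2 generations

Weekly DD (7 × max(0, T̄ − 7.4)): 26.6, 58.8, 83.3, 14.7, 18.2, 124.6, 79.1, 29.4, 36.4, 98.0, 98.0, 19.6, 42.7, 115.5.
Season total = 844.9 DD.
Complete generations = ⌊844.9 / 382⌋ = 2.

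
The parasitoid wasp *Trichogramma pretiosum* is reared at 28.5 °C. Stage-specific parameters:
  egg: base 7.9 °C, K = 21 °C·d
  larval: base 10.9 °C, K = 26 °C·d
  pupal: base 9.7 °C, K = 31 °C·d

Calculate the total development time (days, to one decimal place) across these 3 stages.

egg: 21 / (28.5 − 7.9) = 21 / 20.6 = 1.019 d.
larval: 26 / (28.5 − 10.9) = 26 / 17.6 = 1.477 d.
pupal: 31 / (28.5 − 9.7) = 31 / 18.8 = 1.649 d.
Sum = 4.146 ≈ 4.1 days.

4.1 days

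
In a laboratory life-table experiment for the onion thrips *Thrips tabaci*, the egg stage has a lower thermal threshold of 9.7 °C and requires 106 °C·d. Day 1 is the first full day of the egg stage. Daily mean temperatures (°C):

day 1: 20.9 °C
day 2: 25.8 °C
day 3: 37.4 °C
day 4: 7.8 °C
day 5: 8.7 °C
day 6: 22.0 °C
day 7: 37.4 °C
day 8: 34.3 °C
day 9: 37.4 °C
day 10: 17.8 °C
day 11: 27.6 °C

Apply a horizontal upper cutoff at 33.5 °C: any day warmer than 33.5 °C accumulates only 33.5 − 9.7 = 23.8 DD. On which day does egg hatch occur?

Daily DD above 9.7 °C (capped at 23.8): 11.2, 16.1, 23.8, 0.0, 0.0, 12.3, 23.8, 23.8, 23.8, 8.1, 17.9.
Cumulative: 11.2, 27.3, 51.1, 51.1, 51.1, 63.4, 87.2, 111.0, 134.8, 142.9, 160.8.
The total first reaches 106 DD on day 8.

day 8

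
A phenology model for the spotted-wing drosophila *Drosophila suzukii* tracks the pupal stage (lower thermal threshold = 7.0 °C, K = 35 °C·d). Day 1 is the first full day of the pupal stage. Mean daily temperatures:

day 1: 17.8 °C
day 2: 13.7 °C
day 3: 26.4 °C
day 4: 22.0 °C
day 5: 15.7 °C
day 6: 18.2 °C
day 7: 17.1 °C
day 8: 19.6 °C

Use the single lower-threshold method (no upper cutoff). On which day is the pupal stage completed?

day 3

Daily DD above 7.0 °C: 10.8, 6.7, 19.4, 15.0, 8.7, 11.2, 10.1, 12.6.
Cumulative: 10.8, 17.5, 36.9, 51.9, 60.6, 71.8, 81.9, 94.5.
The total first reaches 35 DD on day 3.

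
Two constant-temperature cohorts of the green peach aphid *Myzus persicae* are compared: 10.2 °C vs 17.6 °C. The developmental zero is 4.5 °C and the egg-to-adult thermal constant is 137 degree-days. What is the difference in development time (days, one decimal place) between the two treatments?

13.6 days

At 10.2 °C: 137 / (10.2 − 4.5) = 137 / 5.7 = 24.035 d.
At 17.6 °C: 137 / (17.6 − 4.5) = 137 / 13.1 = 10.458 d.
Difference = |24.035 − 10.458| = 13.577 ≈ 13.6 days.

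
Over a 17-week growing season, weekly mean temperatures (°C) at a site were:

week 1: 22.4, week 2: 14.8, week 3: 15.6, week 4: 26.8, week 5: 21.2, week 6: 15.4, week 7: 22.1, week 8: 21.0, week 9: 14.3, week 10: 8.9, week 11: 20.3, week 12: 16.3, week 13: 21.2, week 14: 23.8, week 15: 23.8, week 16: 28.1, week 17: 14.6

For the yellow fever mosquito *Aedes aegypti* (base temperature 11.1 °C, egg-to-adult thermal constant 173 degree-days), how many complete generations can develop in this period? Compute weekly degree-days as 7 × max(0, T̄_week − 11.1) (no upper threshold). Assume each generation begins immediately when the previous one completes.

Weekly DD (7 × max(0, T̄ − 11.1)): 79.1, 25.9, 31.5, 109.9, 70.7, 30.1, 77.0, 69.3, 22.4, 0.0, 64.4, 36.4, 70.7, 88.9, 88.9, 119.0, 24.5.
Season total = 1008.7 DD.
Complete generations = ⌊1008.7 / 173⌋ = 5.

5 generations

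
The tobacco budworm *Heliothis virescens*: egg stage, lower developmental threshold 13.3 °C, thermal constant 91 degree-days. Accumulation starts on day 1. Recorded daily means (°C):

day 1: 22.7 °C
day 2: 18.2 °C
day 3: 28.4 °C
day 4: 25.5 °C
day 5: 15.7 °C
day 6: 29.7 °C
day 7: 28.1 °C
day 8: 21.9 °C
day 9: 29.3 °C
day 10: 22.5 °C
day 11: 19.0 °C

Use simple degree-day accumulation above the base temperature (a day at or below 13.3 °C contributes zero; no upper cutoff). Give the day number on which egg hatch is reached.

day 9

Daily DD above 13.3 °C: 9.4, 4.9, 15.1, 12.2, 2.4, 16.4, 14.8, 8.6, 16.0, 9.2, 5.7.
Cumulative: 9.4, 14.3, 29.4, 41.6, 44.0, 60.4, 75.2, 83.8, 99.8, 109.0, 114.7.
The total first reaches 91 DD on day 9.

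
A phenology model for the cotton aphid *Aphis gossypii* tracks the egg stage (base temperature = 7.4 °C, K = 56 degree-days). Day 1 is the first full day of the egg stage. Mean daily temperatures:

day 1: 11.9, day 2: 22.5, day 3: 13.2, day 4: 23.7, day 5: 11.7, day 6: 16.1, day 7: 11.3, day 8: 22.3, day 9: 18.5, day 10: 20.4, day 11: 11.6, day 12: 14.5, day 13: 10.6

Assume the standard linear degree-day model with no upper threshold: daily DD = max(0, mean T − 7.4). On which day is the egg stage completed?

day 7

Daily DD above 7.4 °C: 4.5, 15.1, 5.8, 16.3, 4.3, 8.7, 3.9, 14.9, 11.1, 13.0, 4.2, 7.1, 3.2.
Cumulative: 4.5, 19.6, 25.4, 41.7, 46.0, 54.7, 58.6, 73.5, 84.6, 97.6, 101.8, 108.9, 112.1.
The total first reaches 56 DD on day 7.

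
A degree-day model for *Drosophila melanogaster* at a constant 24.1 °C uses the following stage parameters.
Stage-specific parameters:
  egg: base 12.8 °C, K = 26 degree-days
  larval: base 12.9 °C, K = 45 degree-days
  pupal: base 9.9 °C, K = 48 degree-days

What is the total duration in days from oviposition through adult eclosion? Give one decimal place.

9.7 days

egg: 26 / (24.1 − 12.8) = 26 / 11.3 = 2.301 d.
larval: 45 / (24.1 − 12.9) = 45 / 11.2 = 4.018 d.
pupal: 48 / (24.1 − 9.9) = 48 / 14.2 = 3.380 d.
Sum = 9.699 ≈ 9.7 days.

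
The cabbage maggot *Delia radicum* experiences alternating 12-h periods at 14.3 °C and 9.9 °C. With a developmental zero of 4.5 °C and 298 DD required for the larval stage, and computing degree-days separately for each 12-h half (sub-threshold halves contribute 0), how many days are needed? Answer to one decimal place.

Day half: max(0, 14.3 − 4.5) × 0.5 = 9.8 × 0.5 = 4.90 DD.
Night half: max(0, 9.9 − 4.5) × 0.5 = 5.4 × 0.5 = 2.70 DD.
Per 24 h: 7.60 DD/day.
Duration = 298 / 7.60 = 39.211 ≈ 39.2 days.

39.2 days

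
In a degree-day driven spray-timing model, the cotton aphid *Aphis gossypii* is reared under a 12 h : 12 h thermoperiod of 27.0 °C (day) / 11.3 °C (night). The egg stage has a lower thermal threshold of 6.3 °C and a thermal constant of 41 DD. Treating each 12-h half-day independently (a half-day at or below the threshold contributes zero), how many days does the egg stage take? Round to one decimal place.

Day half: max(0, 27.0 − 6.3) × 0.5 = 20.7 × 0.5 = 10.35 DD.
Night half: max(0, 11.3 − 6.3) × 0.5 = 5.0 × 0.5 = 2.50 DD.
Per 24 h: 12.85 DD/day.
Duration = 41 / 12.85 = 3.191 ≈ 3.2 days.

3.2 days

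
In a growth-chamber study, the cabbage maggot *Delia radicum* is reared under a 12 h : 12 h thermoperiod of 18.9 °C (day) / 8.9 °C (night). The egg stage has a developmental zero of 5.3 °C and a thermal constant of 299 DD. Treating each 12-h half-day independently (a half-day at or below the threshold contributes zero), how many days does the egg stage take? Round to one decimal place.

34.8 days

Day half: max(0, 18.9 − 5.3) × 0.5 = 13.6 × 0.5 = 6.80 DD.
Night half: max(0, 8.9 − 5.3) × 0.5 = 3.6 × 0.5 = 1.80 DD.
Per 24 h: 8.60 DD/day.
Duration = 299 / 8.60 = 34.767 ≈ 34.8 days.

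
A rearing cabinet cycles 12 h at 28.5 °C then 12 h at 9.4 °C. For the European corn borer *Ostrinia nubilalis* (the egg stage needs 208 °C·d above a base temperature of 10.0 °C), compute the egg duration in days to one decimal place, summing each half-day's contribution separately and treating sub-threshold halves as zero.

22.5 days

Day half: max(0, 28.5 − 10.0) × 0.5 = 18.5 × 0.5 = 9.25 DD.
Night half: max(0, 9.4 − 10.0) × 0.5 = 0.0 × 0.5 = 0.00 DD.
Per 24 h: 9.25 DD/day.
Duration = 208 / 9.25 = 22.486 ≈ 22.5 days.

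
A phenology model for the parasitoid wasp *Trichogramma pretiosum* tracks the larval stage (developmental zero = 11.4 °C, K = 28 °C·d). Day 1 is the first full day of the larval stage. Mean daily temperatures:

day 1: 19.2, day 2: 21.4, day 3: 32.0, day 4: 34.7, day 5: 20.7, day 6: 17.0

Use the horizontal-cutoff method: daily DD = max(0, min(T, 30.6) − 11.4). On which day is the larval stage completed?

Daily DD above 11.4 °C (capped at 19.2): 7.8, 10.0, 19.2, 19.2, 9.3, 5.6.
Cumulative: 7.8, 17.8, 37.0, 56.2, 65.5, 71.1.
The total first reaches 28 DD on day 3.

day 3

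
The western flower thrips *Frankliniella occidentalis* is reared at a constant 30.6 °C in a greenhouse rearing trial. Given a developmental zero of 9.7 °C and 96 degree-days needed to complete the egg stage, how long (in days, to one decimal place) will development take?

Daily accumulation = 30.6 − 9.7 = 20.9 DD/day.
Duration = 96 / 20.9 = 4.593 ≈ 4.6 days.

4.6 days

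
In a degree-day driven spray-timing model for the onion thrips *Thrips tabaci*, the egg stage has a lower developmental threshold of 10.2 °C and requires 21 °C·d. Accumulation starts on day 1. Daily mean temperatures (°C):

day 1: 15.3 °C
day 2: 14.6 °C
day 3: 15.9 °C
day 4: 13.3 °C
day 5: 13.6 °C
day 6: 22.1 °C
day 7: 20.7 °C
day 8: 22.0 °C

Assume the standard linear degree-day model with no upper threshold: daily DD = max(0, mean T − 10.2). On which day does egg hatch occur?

day 5

Daily DD above 10.2 °C: 5.1, 4.4, 5.7, 3.1, 3.4, 11.9, 10.5, 11.8.
Cumulative: 5.1, 9.5, 15.2, 18.3, 21.7, 33.6, 44.1, 55.9.
The total first reaches 21 DD on day 5.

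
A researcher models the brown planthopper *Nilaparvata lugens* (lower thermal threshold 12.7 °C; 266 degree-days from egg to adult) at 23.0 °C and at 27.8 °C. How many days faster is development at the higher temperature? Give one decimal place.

8.2 days

At 23.0 °C: 266 / (23.0 − 12.7) = 266 / 10.3 = 25.825 d.
At 27.8 °C: 266 / (27.8 − 12.7) = 266 / 15.1 = 17.616 d.
Difference = |25.825 − 17.616| = 8.209 ≈ 8.2 days.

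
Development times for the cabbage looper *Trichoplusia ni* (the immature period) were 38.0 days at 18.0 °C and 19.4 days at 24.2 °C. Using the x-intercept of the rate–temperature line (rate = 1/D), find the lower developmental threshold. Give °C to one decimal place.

11.5 °C

Equal thermal constants: D₁(T₁ − T_b) = D₂(T₂ − T_b).
38.0·(18.0 − T_b) = 19.4·(24.2 − T_b)
T_b = (38.0·18.0 − 19.4·24.2) / (38.0 − 19.4) = 214.52 / 18.6 = 11.533 °C ≈ 11.5 °C.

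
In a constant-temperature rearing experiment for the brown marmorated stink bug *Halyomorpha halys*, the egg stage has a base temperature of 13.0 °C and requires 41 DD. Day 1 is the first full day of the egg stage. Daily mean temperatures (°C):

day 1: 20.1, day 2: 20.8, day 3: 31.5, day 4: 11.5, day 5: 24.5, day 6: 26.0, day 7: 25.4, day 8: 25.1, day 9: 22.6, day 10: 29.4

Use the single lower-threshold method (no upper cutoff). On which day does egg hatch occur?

day 5

Daily DD above 13.0 °C: 7.1, 7.8, 18.5, 0.0, 11.5, 13.0, 12.4, 12.1, 9.6, 16.4.
Cumulative: 7.1, 14.9, 33.4, 33.4, 44.9, 57.9, 70.3, 82.4, 92.0, 108.4.
The total first reaches 41 DD on day 5.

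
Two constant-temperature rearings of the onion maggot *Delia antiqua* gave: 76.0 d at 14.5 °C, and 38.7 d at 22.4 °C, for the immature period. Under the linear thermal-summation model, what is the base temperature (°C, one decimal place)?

6.3 °C

Equal thermal constants: D₁(T₁ − T_b) = D₂(T₂ − T_b).
76.0·(14.5 − T_b) = 38.7·(22.4 − T_b)
T_b = (76.0·14.5 − 38.7·22.4) / (76.0 − 38.7) = 235.12 / 37.3 = 6.303 °C ≈ 6.3 °C.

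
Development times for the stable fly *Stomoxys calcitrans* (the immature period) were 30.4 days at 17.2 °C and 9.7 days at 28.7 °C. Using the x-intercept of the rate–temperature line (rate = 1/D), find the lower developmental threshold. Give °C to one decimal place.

11.8 °C

Linear rate model ⇒ the product D·(T − T_b) is constant across temperatures.
30.4·(17.2 − T_b) = 9.7·(28.7 − T_b)
T_b = (30.4·17.2 − 9.7·28.7) / (30.4 − 9.7) = 244.49 / 20.7 = 11.811 °C ≈ 11.8 °C.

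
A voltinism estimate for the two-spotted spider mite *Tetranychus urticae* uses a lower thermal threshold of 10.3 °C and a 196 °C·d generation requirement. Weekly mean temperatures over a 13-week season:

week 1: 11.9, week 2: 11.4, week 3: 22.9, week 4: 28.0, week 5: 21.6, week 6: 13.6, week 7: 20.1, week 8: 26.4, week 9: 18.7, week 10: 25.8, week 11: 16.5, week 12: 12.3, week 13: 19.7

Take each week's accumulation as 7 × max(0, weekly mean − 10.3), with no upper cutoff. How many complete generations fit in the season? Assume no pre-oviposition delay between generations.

4 generations

Weekly DD (7 × max(0, T̄ − 10.3)): 11.2, 7.7, 88.2, 123.9, 79.1, 23.1, 68.6, 112.7, 58.8, 108.5, 43.4, 14.0, 65.8.
Season total = 805.0 DD.
Complete generations = ⌊805.0 / 196⌋ = 4.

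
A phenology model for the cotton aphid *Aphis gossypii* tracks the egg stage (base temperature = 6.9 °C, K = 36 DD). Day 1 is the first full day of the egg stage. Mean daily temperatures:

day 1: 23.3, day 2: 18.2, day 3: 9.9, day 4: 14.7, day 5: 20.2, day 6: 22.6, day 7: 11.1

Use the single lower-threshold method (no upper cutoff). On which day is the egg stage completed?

Daily DD above 6.9 °C: 16.4, 11.3, 3.0, 7.8, 13.3, 15.7, 4.2.
Cumulative: 16.4, 27.7, 30.7, 38.5, 51.8, 67.5, 71.7.
The total first reaches 36 DD on day 4.

day 4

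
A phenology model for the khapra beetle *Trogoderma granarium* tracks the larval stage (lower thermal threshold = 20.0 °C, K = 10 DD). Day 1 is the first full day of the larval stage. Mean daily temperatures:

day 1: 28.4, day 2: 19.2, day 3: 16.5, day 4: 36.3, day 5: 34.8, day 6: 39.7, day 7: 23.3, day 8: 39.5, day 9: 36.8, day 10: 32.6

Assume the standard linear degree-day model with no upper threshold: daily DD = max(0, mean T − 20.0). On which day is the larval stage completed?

day 4

Daily DD above 20.0 °C: 8.4, 0.0, 0.0, 16.3, 14.8, 19.7, 3.3, 19.5, 16.8, 12.6.
Cumulative: 8.4, 8.4, 8.4, 24.7, 39.5, 59.2, 62.5, 82.0, 98.8, 111.4.
The total first reaches 10 DD on day 4.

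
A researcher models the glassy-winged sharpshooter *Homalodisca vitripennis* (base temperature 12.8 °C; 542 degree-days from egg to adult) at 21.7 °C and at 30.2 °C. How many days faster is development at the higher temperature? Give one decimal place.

At 21.7 °C: 542 / (21.7 − 12.8) = 542 / 8.9 = 60.899 d.
At 30.2 °C: 542 / (30.2 − 12.8) = 542 / 17.4 = 31.149 d.
Difference = |60.899 − 31.149| = 29.749 ≈ 29.7 days.

29.7 days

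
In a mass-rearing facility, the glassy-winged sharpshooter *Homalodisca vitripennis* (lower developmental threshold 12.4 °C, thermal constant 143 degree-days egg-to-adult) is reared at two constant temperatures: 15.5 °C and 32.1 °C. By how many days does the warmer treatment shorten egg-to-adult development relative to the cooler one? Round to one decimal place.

At 15.5 °C: 143 / (15.5 − 12.4) = 143 / 3.1 = 46.129 d.
At 32.1 °C: 143 / (32.1 − 12.4) = 143 / 19.7 = 7.259 d.
Difference = |46.129 − 7.259| = 38.870 ≈ 38.9 days.

38.9 days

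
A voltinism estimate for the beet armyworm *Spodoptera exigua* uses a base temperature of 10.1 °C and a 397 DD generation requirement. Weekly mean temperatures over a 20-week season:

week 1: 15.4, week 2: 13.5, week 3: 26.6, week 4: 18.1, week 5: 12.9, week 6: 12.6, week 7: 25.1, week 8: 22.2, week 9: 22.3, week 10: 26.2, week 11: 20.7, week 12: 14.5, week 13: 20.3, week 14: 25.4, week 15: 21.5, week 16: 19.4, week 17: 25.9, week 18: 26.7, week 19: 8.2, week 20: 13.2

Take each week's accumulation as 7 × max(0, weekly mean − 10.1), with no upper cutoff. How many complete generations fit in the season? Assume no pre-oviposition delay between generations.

3 generations

Weekly DD (7 × max(0, T̄ − 10.1)): 37.1, 23.8, 115.5, 56.0, 19.6, 17.5, 105.0, 84.7, 85.4, 112.7, 74.2, 30.8, 71.4, 107.1, 79.8, 65.1, 110.6, 116.2, 0.0, 21.7.
Season total = 1334.2 DD.
Complete generations = ⌊1334.2 / 397⌋ = 3.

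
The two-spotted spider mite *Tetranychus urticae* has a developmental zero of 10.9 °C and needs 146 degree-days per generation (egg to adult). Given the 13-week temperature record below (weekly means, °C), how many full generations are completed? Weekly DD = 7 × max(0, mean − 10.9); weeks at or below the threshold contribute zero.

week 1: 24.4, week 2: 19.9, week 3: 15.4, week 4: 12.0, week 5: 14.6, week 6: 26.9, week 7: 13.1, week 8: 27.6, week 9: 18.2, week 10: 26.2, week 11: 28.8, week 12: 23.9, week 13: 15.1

Weekly DD (7 × max(0, T̄ − 10.9)): 94.5, 63.0, 31.5, 7.7, 25.9, 112.0, 15.4, 116.9, 51.1, 107.1, 125.3, 91.0, 29.4.
Season total = 870.8 DD.
Complete generations = ⌊870.8 / 146⌋ = 5.

5 generations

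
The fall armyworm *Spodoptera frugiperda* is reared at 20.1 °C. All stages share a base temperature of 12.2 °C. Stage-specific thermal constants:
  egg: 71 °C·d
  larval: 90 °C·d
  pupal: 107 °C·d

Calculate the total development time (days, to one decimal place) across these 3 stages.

Daily accumulation at 20.1 °C = 20.1 − 12.2 = 7.9 DD/day.
Total K = 71 + 90 + 107 = 268 DD.
Total duration = 268 / 7.9 = 33.924 ≈ 33.9 days.

33.9 days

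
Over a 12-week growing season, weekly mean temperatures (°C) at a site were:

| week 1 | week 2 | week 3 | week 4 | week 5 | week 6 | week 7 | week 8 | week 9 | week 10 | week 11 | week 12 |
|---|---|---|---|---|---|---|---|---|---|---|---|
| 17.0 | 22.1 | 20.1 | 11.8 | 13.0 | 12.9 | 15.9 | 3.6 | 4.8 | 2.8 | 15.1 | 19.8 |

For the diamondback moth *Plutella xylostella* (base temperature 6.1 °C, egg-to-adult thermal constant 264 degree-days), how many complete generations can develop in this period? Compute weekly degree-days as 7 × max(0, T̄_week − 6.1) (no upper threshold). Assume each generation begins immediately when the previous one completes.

Weekly DD (7 × max(0, T̄ − 6.1)): 76.3, 112.0, 98.0, 39.9, 48.3, 47.6, 68.6, 0.0, 0.0, 0.0, 63.0, 95.9.
Season total = 649.6 DD.
Complete generations = ⌊649.6 / 264⌋ = 2.

2 generations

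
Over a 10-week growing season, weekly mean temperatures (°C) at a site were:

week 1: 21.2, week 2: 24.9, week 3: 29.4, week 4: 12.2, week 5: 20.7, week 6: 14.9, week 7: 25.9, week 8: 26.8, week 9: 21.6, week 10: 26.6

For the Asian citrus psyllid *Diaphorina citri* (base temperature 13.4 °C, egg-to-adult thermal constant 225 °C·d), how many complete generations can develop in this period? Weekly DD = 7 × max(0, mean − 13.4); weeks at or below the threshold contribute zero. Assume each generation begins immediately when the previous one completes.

Weekly DD (7 × max(0, T̄ − 13.4)): 54.6, 80.5, 112.0, 0.0, 51.1, 10.5, 87.5, 93.8, 57.4, 92.4.
Season total = 639.8 DD.
Complete generations = ⌊639.8 / 225⌋ = 2.

2 generations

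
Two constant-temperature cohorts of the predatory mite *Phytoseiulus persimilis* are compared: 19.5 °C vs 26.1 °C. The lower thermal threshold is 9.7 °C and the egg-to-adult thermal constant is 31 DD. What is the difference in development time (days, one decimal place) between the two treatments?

1.3 days

At 19.5 °C: 31 / (19.5 − 9.7) = 31 / 9.8 = 3.163 d.
At 26.1 °C: 31 / (26.1 − 9.7) = 31 / 16.4 = 1.890 d.
Difference = |3.163 − 1.890| = 1.273 ≈ 1.3 days.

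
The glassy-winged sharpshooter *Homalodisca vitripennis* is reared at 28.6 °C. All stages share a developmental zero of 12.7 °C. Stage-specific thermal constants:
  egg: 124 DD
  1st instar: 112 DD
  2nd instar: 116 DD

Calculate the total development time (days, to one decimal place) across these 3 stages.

22.1 days

Daily accumulation at 28.6 °C = 28.6 − 12.7 = 15.9 DD/day.
Total K = 124 + 112 + 116 = 352 DD.
Total duration = 352 / 15.9 = 22.138 ≈ 22.1 days.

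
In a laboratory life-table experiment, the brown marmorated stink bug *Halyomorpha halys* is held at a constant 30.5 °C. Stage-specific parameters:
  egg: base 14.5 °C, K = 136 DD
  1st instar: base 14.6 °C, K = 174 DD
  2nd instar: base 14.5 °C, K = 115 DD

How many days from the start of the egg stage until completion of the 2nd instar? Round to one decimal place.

26.6 days

egg: 136 / (30.5 − 14.5) = 136 / 16.0 = 8.500 d.
1st instar: 174 / (30.5 − 14.6) = 174 / 15.9 = 10.943 d.
2nd instar: 115 / (30.5 − 14.5) = 115 / 16.0 = 7.188 d.
Sum = 26.631 ≈ 26.6 days.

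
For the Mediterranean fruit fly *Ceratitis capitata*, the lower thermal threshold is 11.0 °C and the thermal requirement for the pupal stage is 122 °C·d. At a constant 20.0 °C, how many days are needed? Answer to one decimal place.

13.6 days

Daily accumulation = 20.0 − 11.0 = 9.0 DD/day.
Duration = 122 / 9.0 = 13.556 ≈ 13.6 days.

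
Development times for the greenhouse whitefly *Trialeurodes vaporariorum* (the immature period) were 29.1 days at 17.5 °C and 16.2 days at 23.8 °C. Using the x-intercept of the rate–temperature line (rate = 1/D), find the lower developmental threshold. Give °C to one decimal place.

9.6 °C

Linear rate model ⇒ the product D·(T − T_b) is constant across temperatures.
29.1·(17.5 − T_b) = 16.2·(23.8 − T_b)
T_b = (29.1·17.5 − 16.2·23.8) / (29.1 − 16.2) = 123.69 / 12.9 = 9.588 °C ≈ 9.6 °C.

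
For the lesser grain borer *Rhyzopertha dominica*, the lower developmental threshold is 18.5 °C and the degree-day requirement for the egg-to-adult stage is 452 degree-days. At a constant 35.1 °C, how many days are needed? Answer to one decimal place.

Daily accumulation = 35.1 − 18.5 = 16.6 DD/day.
Duration = 452 / 16.6 = 27.229 ≈ 27.2 days.

27.2 days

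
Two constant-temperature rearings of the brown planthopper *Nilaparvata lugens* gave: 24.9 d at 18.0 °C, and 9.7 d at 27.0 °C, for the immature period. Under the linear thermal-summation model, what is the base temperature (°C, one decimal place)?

Linear rate model ⇒ the product D·(T − T_b) is constant across temperatures.
24.9·(18.0 − T_b) = 9.7·(27.0 − T_b)
T_b = (24.9·18.0 − 9.7·27.0) / (24.9 − 9.7) = 186.30 / 15.2 = 12.257 °C ≈ 12.3 °C.

12.3 °C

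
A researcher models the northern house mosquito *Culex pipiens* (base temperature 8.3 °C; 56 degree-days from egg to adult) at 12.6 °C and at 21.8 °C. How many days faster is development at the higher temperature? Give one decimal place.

At 12.6 °C: 56 / (12.6 − 8.3) = 56 / 4.3 = 13.023 d.
At 21.8 °C: 56 / (21.8 − 8.3) = 56 / 13.5 = 4.148 d.
Difference = |13.023 − 4.148| = 8.875 ≈ 8.9 days.

8.9 days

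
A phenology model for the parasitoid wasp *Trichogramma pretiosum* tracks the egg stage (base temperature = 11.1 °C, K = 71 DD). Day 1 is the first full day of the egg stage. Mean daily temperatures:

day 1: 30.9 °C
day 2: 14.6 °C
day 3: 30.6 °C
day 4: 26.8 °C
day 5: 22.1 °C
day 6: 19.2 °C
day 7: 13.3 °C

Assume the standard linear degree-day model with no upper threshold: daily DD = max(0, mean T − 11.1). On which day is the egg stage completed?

day 6

Daily DD above 11.1 °C: 19.8, 3.5, 19.5, 15.7, 11.0, 8.1, 2.2.
Cumulative: 19.8, 23.3, 42.8, 58.5, 69.5, 77.6, 79.8.
The total first reaches 71 DD on day 6.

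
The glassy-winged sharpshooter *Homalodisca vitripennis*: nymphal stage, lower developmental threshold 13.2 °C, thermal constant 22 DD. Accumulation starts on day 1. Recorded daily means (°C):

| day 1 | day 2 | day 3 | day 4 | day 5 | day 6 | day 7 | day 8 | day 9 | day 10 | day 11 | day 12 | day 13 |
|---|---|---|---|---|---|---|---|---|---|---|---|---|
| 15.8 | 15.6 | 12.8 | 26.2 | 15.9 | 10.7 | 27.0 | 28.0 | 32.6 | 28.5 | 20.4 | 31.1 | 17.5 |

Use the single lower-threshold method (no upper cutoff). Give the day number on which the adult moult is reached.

Daily DD above 13.2 °C: 2.6, 2.4, 0.0, 13.0, 2.7, 0.0, 13.8, 14.8, 19.4, 15.3, 7.2, 17.9, 4.3.
Cumulative: 2.6, 5.0, 5.0, 18.0, 20.7, 20.7, 34.5, 49.3, 68.7, 84.0, 91.2, 109.1, 113.4.
The total first reaches 22 DD on day 7.

day 7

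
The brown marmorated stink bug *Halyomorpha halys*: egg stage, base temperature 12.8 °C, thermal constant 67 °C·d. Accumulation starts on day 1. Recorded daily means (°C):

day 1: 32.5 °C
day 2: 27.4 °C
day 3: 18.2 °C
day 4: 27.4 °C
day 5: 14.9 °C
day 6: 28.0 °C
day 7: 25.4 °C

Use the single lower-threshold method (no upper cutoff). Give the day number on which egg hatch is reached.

day 6

Daily DD above 12.8 °C: 19.7, 14.6, 5.4, 14.6, 2.1, 15.2, 12.6.
Cumulative: 19.7, 34.3, 39.7, 54.3, 56.4, 71.6, 84.2.
The total first reaches 67 DD on day 6.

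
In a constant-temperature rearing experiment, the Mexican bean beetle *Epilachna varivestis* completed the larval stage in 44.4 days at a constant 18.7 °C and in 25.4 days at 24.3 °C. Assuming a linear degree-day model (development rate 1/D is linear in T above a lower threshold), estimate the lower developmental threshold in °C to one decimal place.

Linear rate model ⇒ the product D·(T − T_b) is constant across temperatures.
44.4·(18.7 − T_b) = 25.4·(24.3 − T_b)
T_b = (44.4·18.7 − 25.4·24.3) / (44.4 − 25.4) = 213.06 / 19.0 = 11.214 °C ≈ 11.2 °C.

11.2 °C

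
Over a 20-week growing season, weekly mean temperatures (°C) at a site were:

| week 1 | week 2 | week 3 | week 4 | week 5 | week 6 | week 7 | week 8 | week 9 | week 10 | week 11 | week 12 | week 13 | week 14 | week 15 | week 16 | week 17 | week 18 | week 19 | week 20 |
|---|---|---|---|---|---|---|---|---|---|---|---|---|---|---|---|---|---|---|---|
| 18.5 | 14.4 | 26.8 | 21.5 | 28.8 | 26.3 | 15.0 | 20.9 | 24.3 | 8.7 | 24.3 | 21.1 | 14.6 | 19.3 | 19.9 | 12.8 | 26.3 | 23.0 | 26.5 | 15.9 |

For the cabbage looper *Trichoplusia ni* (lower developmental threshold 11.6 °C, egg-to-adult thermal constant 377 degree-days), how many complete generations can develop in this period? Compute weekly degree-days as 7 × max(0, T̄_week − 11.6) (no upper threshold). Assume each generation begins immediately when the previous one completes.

Weekly DD (7 × max(0, T̄ − 11.6)): 48.3, 19.6, 106.4, 69.3, 120.4, 102.9, 23.8, 65.1, 88.9, 0.0, 88.9, 66.5, 21.0, 53.9, 58.1, 8.4, 102.9, 79.8, 104.3, 30.1.
Season total = 1258.6 DD.
Complete generations = ⌊1258.6 / 377⌋ = 3.

3 generations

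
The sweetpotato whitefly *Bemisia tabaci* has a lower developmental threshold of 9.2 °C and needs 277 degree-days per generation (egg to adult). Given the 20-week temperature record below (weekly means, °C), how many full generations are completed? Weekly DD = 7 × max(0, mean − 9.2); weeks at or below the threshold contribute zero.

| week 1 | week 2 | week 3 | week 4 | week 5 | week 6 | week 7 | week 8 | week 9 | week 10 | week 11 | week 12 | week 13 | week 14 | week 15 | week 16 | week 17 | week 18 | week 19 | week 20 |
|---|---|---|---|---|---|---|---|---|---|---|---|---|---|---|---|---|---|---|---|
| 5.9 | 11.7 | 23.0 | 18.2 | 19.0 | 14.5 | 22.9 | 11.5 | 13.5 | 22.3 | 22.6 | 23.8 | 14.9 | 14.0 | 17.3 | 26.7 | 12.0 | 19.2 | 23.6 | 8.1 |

4 generations

Weekly DD (7 × max(0, T̄ − 9.2)): 0.0, 17.5, 96.6, 63.0, 68.6, 37.1, 95.9, 16.1, 30.1, 91.7, 93.8, 102.2, 39.9, 33.6, 56.7, 122.5, 19.6, 70.0, 100.8, 0.0.
Season total = 1155.7 DD.
Complete generations = ⌊1155.7 / 277⌋ = 4.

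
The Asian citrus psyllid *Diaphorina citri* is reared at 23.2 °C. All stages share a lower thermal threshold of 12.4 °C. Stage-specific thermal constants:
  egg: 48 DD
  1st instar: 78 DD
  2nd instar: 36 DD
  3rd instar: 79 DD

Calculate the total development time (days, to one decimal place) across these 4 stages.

Daily accumulation at 23.2 °C = 23.2 − 12.4 = 10.8 DD/day.
Total K = 48 + 78 + 36 + 79 = 241 DD.
Total duration = 241 / 10.8 = 22.315 ≈ 22.3 days.

22.3 days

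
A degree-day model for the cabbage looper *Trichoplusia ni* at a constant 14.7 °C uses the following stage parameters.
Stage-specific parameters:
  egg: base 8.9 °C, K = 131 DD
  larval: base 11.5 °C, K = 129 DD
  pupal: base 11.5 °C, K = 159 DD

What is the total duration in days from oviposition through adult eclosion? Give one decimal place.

112.6 days

egg: 131 / (14.7 − 8.9) = 131 / 5.8 = 22.586 d.
larval: 129 / (14.7 − 11.5) = 129 / 3.2 = 40.313 d.
pupal: 159 / (14.7 − 11.5) = 159 / 3.2 = 49.688 d.
Sum = 112.586 ≈ 112.6 days.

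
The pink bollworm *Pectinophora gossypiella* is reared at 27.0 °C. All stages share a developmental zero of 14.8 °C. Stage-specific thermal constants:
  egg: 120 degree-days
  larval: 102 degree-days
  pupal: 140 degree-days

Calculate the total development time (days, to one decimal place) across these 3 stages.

29.7 days

Daily accumulation at 27.0 °C = 27.0 − 14.8 = 12.2 DD/day.
Total K = 120 + 102 + 140 = 362 DD.
Total duration = 362 / 12.2 = 29.672 ≈ 29.7 days.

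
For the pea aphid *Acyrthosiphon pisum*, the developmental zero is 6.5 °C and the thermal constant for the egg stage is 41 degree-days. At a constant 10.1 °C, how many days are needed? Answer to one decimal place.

11.4 days

Daily accumulation = 10.1 − 6.5 = 3.6 DD/day.
Duration = 41 / 3.6 = 11.389 ≈ 11.4 days.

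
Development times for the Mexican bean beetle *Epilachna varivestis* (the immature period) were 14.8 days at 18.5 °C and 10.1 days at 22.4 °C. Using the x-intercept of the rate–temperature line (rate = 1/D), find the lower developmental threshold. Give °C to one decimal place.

10.1 °C

Equal thermal constants: D₁(T₁ − T_b) = D₂(T₂ − T_b).
14.8·(18.5 − T_b) = 10.1·(22.4 − T_b)
T_b = (14.8·18.5 − 10.1·22.4) / (14.8 − 10.1) = 47.56 / 4.7 = 10.119 °C ≈ 10.1 °C.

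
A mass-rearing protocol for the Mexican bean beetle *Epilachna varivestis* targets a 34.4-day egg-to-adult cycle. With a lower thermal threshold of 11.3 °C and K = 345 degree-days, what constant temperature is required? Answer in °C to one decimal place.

21.3 °C

Required daily accumulation = 345 / 34.4 = 10.029 DD/day.
T = T_base + 10.029 = 11.3 + 10.029 = 21.329 ≈ 21.3 °C.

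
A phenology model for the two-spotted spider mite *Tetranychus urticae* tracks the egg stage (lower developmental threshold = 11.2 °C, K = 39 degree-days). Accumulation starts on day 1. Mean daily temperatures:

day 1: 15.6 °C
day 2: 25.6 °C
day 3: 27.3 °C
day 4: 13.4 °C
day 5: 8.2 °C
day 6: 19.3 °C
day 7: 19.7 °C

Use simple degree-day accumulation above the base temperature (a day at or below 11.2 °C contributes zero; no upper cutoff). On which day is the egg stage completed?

Daily DD above 11.2 °C: 4.4, 14.4, 16.1, 2.2, 0.0, 8.1, 8.5.
Cumulative: 4.4, 18.8, 34.9, 37.1, 37.1, 45.2, 53.7.
The total first reaches 39 DD on day 6.

day 6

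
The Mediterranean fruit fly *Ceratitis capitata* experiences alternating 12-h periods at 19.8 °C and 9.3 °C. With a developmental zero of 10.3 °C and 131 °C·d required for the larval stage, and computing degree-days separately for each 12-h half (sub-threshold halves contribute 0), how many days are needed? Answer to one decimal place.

27.6 days

Day half: max(0, 19.8 − 10.3) × 0.5 = 9.5 × 0.5 = 4.75 DD.
Night half: max(0, 9.3 − 10.3) × 0.5 = 0.0 × 0.5 = 0.00 DD.
Per 24 h: 4.75 DD/day.
Duration = 131 / 4.75 = 27.579 ≈ 27.6 days.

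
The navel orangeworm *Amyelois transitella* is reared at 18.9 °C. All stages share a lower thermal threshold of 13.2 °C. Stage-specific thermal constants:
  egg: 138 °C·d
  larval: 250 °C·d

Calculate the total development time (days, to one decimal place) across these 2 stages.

68.1 days

Daily accumulation at 18.9 °C = 18.9 − 13.2 = 5.7 DD/day.
Total K = 138 + 250 = 388 DD.
Total duration = 388 / 5.7 = 68.070 ≈ 68.1 days.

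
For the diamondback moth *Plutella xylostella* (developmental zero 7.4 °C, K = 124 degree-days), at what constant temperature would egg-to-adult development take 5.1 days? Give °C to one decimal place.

Required daily accumulation = 124 / 5.1 = 24.314 DD/day.
T = T_base + 24.314 = 7.4 + 24.314 = 31.714 ≈ 31.7 °C.

31.7 °C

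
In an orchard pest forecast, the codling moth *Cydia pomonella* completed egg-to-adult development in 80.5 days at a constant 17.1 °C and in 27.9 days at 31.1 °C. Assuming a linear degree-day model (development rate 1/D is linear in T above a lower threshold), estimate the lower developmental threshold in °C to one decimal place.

9.7 °C

Linear rate model ⇒ the product D·(T − T_b) is constant across temperatures.
80.5·(17.1 − T_b) = 27.9·(31.1 − T_b)
T_b = (80.5·17.1 − 27.9·31.1) / (80.5 − 27.9) = 508.86 / 52.6 = 9.674 °C ≈ 9.7 °C.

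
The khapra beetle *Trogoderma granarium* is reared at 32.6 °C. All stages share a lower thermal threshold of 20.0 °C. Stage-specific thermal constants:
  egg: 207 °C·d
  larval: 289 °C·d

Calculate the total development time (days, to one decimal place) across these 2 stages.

Daily accumulation at 32.6 °C = 32.6 − 20.0 = 12.6 DD/day.
Total K = 207 + 289 = 496 DD.
Total duration = 496 / 12.6 = 39.365 ≈ 39.4 days.

39.4 days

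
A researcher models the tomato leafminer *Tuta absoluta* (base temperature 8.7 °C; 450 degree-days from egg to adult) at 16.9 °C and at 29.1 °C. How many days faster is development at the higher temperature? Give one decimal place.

At 16.9 °C: 450 / (16.9 − 8.7) = 450 / 8.2 = 54.878 d.
At 29.1 °C: 450 / (29.1 − 8.7) = 450 / 20.4 = 22.059 d.
Difference = |54.878 − 22.059| = 32.819 ≈ 32.8 days.

32.8 days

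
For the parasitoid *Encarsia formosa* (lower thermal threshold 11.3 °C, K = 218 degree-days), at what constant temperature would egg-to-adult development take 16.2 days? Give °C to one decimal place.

Required daily accumulation = 218 / 16.2 = 13.457 DD/day.
T = T_base + 13.457 = 11.3 + 13.457 = 24.757 ≈ 24.8 °C.

24.8 °C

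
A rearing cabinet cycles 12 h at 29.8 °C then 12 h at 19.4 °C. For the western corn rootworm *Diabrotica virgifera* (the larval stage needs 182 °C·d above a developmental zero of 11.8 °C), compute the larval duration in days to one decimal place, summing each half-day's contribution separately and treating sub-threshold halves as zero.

14.2 days

Day half: max(0, 29.8 − 11.8) × 0.5 = 18.0 × 0.5 = 9.00 DD.
Night half: max(0, 19.4 − 11.8) × 0.5 = 7.6 × 0.5 = 3.80 DD.
Per 24 h: 12.80 DD/day.
Duration = 182 / 12.80 = 14.219 ≈ 14.2 days.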